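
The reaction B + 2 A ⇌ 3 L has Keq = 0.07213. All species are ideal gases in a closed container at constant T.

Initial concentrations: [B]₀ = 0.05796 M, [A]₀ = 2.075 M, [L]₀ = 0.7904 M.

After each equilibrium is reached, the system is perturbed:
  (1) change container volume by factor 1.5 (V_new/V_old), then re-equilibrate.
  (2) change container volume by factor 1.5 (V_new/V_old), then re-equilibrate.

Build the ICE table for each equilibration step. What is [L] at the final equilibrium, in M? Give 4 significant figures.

Q₀ = 1.979 vs Keq = 0.07213 ⇒ Q>K, reverse
Step 1:
                    B           A           L
  init        0.05796       2.075      0.7904
  Δ            0.1252      0.2503     -0.3755
  eq           0.1831       2.325      0.4149
  solve Keq expr → x = -0.1252; check Q = 0.07213
Then change container volume by factor 1.5 (V_new/V_old).
Step 2:
                    B           A           L
  init         0.1221        1.55      0.2766
  Δ                 0           0           0
  eq           0.1221        1.55      0.2766
  solve Keq expr → x = 0; check Q = 0.07213
Then change container volume by factor 1.5 (V_new/V_old).
Step 3:
                    B           A           L
  init        0.08139       1.033      0.1844
  Δ                 0           0           0
  eq          0.08139       1.033      0.1844
  solve Keq expr → x = 0; check Q = 0.07213

[L]_eq = 0.1844 M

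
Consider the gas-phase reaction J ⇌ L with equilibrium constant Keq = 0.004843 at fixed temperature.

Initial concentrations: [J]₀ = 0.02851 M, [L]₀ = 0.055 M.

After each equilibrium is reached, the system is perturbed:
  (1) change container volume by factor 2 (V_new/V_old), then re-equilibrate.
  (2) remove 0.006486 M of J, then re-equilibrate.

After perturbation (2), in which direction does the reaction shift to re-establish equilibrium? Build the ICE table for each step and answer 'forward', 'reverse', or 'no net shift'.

Direction: reverse

Q₀ = 1.929 vs Keq = 0.004843 ⇒ Q>K, reverse
Step 1:
                  J         L
  Initial   0.02851     0.055
  Change     0.0546   -0.0546
  Equil     0.08311 4.0249e-04
  solve Keq expr → x = -0.0546; check Q = 0.004843
Then change container volume by factor 2 (V_new/V_old).
Step 2:
                  J         L
  Initial   0.04155 2.0124e-04
  Change          0         0
  Equil     0.04155 2.0124e-04
  solve Keq expr → x = 0; check Q = 0.004843
Then remove 0.006486 M of J.
Step 3:
                  J         L
  Initial   0.03507 2.0124e-04
  Change  3.1260e-05 -3.1260e-05
  Equil      0.0351 1.6998e-04
  solve Keq expr → x = -3.1260e-05; check Q = 0.004843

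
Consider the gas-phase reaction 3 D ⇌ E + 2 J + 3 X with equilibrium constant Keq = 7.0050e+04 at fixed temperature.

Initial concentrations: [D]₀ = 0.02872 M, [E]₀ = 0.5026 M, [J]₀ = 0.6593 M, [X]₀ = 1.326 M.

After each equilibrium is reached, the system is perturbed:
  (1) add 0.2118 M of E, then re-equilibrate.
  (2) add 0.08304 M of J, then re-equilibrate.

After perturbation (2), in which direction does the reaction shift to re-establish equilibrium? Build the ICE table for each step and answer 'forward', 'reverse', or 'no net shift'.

Direction: reverse

Q₀ = 2.1501e+04 vs Keq = 7.0050e+04 ⇒ Q<K, forward
Step 1:
                  D         E         J         X
  I         0.02872    0.5026    0.6593     1.326
  C       -0.009056  0.003019  0.006038  0.009056
  E         0.01966    0.5056    0.6653     1.335
  solve Keq expr → x = 0.003019; check Q = 7.0050e+04
Then add 0.2118 M of E.
Step 2:
                  D         E         J         X
  I         0.01966    0.7174    0.6653     1.335
  C        0.002351 -7.8360e-04 -0.001567 -0.002351
  E         0.02201    0.7166    0.6638     1.333
  solve Keq expr → x = -7.8360e-04; check Q = 7.0050e+04
Then add 0.08304 M of J.
Step 3:
                  D         E         J         X
  I         0.02201    0.7166    0.7468     1.333
  C        0.001738 -5.7924e-04 -0.001158 -0.001738
  E         0.02375    0.7161    0.7457     1.331
  solve Keq expr → x = -5.7924e-04; check Q = 7.0050e+04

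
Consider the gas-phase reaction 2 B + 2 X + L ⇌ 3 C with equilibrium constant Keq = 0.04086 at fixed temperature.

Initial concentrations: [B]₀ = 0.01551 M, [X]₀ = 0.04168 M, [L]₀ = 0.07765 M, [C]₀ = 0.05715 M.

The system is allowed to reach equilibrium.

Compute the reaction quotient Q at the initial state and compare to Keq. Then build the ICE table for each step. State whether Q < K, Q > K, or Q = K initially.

Q₀ = 5752 vs Keq = 0.04086 ⇒ Q>K, reverse
Step 1:
                    B           X           L           C
  init        0.01551     0.04168     0.07765     0.05715
  Δ           0.03548     0.03548     0.01774    -0.05323
  eq          0.05099     0.07716     0.09539    0.003923
  solve Keq expr → x = -0.01774; check Q = 0.04086

Q₀ = 5752; Q > K (proceeds reverse)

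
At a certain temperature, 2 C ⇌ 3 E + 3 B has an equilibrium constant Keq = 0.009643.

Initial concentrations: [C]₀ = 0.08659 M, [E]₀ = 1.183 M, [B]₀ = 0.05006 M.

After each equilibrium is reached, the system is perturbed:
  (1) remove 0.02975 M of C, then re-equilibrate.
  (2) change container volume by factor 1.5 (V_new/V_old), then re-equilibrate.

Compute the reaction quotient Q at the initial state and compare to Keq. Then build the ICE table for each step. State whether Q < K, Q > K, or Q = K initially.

Q₀ = 0.0277 vs Keq = 0.009643 ⇒ Q>K, reverse
Step 1:
                    C           E           B
  I           0.08659       1.183     0.05006
  C          0.008179    -0.01227    -0.01227
  E           0.09477       1.171     0.03779
  solve Keq expr → x = -0.00409; check Q = 0.009643
Then remove 0.02975 M of C.
Step 2:
                    C           E           B
  I           0.06502       1.171     0.03779
  C          0.004568   -0.006852   -0.006852
  E           0.06959       1.164     0.03094
  solve Keq expr → x = -0.002284; check Q = 0.009643
Then change container volume by factor 1.5 (V_new/V_old).
Step 3:
                    C           E           B
  I           0.04639      0.7759     0.02063
  C         -0.007099     0.01065     0.01065
  E           0.03929      0.7866     0.03128
  solve Keq expr → x = 0.00355; check Q = 0.009643

Q₀ = 0.0277; Q > K (proceeds reverse)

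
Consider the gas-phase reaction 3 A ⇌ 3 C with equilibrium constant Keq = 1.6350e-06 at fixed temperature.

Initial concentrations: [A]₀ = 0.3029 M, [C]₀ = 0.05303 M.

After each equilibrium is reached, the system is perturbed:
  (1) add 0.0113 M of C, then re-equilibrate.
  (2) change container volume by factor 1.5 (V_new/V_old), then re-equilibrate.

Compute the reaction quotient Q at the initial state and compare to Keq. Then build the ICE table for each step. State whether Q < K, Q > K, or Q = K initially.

Q₀ = 0.005366; Q > K (proceeds reverse)

Q₀ = 0.005366 vs Keq = 1.6350e-06 ⇒ Q>K, reverse
Step 1:
                   A          C
  init        0.3029    0.05303
  Δ          0.04889   -0.04889
  eq          0.3518   0.004144
  solve Keq expr → x = -0.0163; check Q = 1.6350e-06
Then add 0.0113 M of C.
Step 2:
                   A          C
  init        0.3518    0.01544
  Δ          0.01117   -0.01117
  eq           0.363   0.004276
  solve Keq expr → x = -0.003723; check Q = 1.6350e-06
Then change container volume by factor 1.5 (V_new/V_old).
Step 3:
                   A          C
  init         0.242   0.002851
  Δ                0          0
  eq           0.242   0.002851
  solve Keq expr → x = 0; check Q = 1.6350e-06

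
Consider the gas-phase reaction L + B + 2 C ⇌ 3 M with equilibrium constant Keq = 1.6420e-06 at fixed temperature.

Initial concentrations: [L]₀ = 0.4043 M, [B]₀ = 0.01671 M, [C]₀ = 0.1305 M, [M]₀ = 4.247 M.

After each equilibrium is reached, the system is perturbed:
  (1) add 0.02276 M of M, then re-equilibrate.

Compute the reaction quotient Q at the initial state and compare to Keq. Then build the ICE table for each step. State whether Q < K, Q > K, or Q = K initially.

Q₀ = 6.6580e+05; Q > K (proceeds reverse)

Q₀ = 6.6580e+05 vs Keq = 1.6420e-06 ⇒ Q>K, reverse
Step 1:
                    L           B           C           M
  Initial      0.4043     0.01671      0.1305       4.247
  Change        1.405       1.405       2.809      -4.214
  Equil         1.809       1.421        2.94     0.03317
  solve Keq expr → x = -1.405; check Q = 1.6420e-06
Then add 0.02276 M of M.
Step 2:
                    L           B           C           M
  Initial       1.809       1.421        2.94     0.05593
  Change     0.007514    0.007514     0.01503    -0.02254
  Equil         1.816       1.429       2.955     0.03338
  solve Keq expr → x = -0.007514; check Q = 1.6420e-06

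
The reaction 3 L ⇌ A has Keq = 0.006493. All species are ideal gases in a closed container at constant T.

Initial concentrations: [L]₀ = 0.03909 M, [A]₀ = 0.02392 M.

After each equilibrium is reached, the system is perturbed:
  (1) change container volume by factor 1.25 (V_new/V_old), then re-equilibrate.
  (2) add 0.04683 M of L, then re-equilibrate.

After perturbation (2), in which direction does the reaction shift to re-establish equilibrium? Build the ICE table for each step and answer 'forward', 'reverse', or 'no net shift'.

Direction: forward

Q₀ = 400.5 vs Keq = 0.006493 ⇒ Q>K, reverse
Step 1:
                  L         A
  init      0.03909   0.02392
  Δ         0.07173  -0.02391
  eq         0.1108 8.8377e-06
  solve Keq expr → x = -0.02391; check Q = 0.006493
Then change container volume by factor 1.25 (V_new/V_old).
Step 2:
                  L         A
  init      0.08866 7.0702e-06
  Δ       7.6323e-06 -2.5441e-06
  eq        0.08867 4.5261e-06
  solve Keq expr → x = -2.5441e-06; check Q = 0.006493
Then add 0.04683 M of L.
Step 3:
                  L         A
  init       0.1355 4.5261e-06
  Δ       -3.4841e-05 1.1614e-05
  eq         0.1355 1.6140e-05
  solve Keq expr → x = 1.1614e-05; check Q = 0.006493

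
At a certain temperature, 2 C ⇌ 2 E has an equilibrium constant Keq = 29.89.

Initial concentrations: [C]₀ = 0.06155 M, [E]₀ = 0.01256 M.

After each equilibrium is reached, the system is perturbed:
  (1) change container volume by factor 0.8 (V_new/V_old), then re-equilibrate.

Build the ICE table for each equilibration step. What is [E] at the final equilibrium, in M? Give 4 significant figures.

Q₀ = 0.04164 vs Keq = 29.89 ⇒ Q<K, forward
Step 1:
                  C         E
  init      0.06155   0.01256
  Δ        -0.05009   0.05009
  eq        0.01146   0.06265
  solve Keq expr → x = 0.02505; check Q = 29.89
Then change container volume by factor 0.8 (V_new/V_old).
Step 2:
                  C         E
  init      0.01432   0.07831
  Δ               0         0
  eq        0.01432   0.07831
  solve Keq expr → x = 0; check Q = 29.89

[E]_eq = 0.07831 M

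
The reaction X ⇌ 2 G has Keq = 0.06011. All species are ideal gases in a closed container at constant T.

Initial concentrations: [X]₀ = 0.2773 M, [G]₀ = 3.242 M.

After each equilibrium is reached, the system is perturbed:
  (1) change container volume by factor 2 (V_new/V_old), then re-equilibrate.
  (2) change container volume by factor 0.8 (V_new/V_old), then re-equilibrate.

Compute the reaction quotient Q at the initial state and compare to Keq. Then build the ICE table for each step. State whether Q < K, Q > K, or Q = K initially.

Q₀ = 37.9 vs Keq = 0.06011 ⇒ Q>K, reverse
Step 1:
                  X         G
  init       0.2773     3.242
  Δ           1.459    -2.919
  eq          1.737    0.3231
  solve Keq expr → x = -1.459; check Q = 0.06011
Then change container volume by factor 2 (V_new/V_old).
Step 2:
                  X         G
  init       0.8684    0.1616
  Δ        -0.03138   0.06275
  eq          0.837    0.2243
  solve Keq expr → x = 0.03138; check Q = 0.06011
Then change container volume by factor 0.8 (V_new/V_old).
Step 3:
                  X         G
  init        1.046    0.2804
  Δ         0.01397  -0.02793
  eq           1.06    0.2524
  solve Keq expr → x = -0.01397; check Q = 0.06011

Q₀ = 37.9; Q > K (proceeds reverse)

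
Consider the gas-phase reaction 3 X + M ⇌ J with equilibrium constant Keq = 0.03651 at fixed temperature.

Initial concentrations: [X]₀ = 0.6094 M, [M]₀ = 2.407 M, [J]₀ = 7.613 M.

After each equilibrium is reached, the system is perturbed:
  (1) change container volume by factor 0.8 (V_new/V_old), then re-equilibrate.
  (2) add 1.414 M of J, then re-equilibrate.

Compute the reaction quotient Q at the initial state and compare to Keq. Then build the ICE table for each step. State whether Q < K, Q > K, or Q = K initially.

Q₀ = 13.98; Q > K (proceeds reverse)

Q₀ = 13.98 vs Keq = 0.03651 ⇒ Q>K, reverse
Step 1:
                    X           M           J
  init         0.6094       2.407       7.613
  Δ             3.127       1.042      -1.042
  eq            3.737       3.449       6.571
  solve Keq expr → x = -1.042; check Q = 0.03651
Then change container volume by factor 0.8 (V_new/V_old).
Step 2:
                    X           M           J
  init          4.671       4.312       8.213
  Δ           -0.8112     -0.2704      0.2704
  eq             3.86       4.041       8.484
  solve Keq expr → x = 0.2704; check Q = 0.03651
Then add 1.414 M of J.
Step 3:
                    X           M           J
  init           3.86       4.041       9.898
  Δ             0.176     0.05868    -0.05868
  eq            4.036         4.1       9.839
  solve Keq expr → x = -0.05868; check Q = 0.03651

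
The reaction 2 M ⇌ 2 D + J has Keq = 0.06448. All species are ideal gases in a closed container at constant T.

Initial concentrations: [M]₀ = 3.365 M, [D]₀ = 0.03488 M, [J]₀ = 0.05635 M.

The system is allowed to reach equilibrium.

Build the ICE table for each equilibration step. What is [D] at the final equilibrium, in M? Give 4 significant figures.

[D]_eq = 0.9043 M

Q₀ = 6.0545e-06 vs Keq = 0.06448 ⇒ Q<K, forward
Step 1:
                   M          D          J
  Initial      3.365    0.03488    0.05635
  Change     -0.8694     0.8694     0.4347
  Equil        2.496     0.9043     0.4911
  solve Keq expr → x = 0.4347; check Q = 0.06448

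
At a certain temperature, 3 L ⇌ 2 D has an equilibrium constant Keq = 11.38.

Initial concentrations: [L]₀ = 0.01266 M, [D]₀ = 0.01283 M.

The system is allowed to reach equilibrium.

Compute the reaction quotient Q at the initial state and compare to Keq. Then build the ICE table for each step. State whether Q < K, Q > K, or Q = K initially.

Q₀ = 81.12; Q > K (proceeds reverse)

Q₀ = 81.12 vs Keq = 11.38 ⇒ Q>K, reverse
Step 1:
                    L           D
  I           0.01266     0.01283
  C           0.00617   -0.004113
  E           0.01883    0.008717
  solve Keq expr → x = -0.002057; check Q = 11.38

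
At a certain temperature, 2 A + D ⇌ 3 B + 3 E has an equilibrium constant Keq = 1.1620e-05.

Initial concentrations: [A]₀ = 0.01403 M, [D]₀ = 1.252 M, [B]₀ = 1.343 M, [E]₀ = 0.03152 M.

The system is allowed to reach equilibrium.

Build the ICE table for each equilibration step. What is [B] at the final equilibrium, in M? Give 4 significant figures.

[B]_eq = 1.313 M

Q₀ = 0.3078 vs Keq = 1.1620e-05 ⇒ Q>K, reverse
Step 1:
                    A           D           B           E
  Initial     0.01403       1.252       1.343     0.03152
  Change      0.01972    0.009858    -0.02957    -0.02957
  Equil       0.03375       1.262       1.313    0.001946
  solve Keq expr → x = -0.009858; check Q = 1.1620e-05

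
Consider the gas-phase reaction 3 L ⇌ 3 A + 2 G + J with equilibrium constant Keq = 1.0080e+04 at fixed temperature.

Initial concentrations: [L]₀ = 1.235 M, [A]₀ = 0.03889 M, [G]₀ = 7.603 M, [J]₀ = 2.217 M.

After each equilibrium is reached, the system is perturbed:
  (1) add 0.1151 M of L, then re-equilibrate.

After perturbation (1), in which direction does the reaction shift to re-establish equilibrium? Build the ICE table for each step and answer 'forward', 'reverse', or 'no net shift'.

Direction: forward

Q₀ = 0.004002 vs Keq = 1.0080e+04 ⇒ Q<K, forward
Step 1:
                    L           A           G           J
  Initial       1.235     0.03889       7.603       2.217
  Change      -0.9738      0.9738      0.6492      0.3246
  Equil        0.2612       1.013       8.252       2.542
  solve Keq expr → x = 0.3246; check Q = 1.0080e+04
Then add 0.1151 M of L.
Step 2:
                    L           A           G           J
  Initial      0.3763       1.013       8.252       2.542
  Change     -0.08952     0.08952     0.05968     0.02984
  Equil        0.2868       1.102       8.312       2.571
  solve Keq expr → x = 0.02984; check Q = 1.0080e+04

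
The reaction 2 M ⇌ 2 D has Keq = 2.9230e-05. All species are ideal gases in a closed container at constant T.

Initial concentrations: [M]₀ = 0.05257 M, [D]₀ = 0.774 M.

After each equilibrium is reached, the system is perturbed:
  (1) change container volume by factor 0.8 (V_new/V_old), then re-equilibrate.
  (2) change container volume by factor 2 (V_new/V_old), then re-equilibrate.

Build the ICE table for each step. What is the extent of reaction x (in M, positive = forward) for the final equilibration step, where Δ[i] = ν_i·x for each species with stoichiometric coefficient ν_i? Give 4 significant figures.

x = 0 M

Q₀ = 216.8 vs Keq = 2.9230e-05 ⇒ Q>K, reverse
Step 1:
                    M           D
  init        0.05257       0.774
  Δ            0.7696     -0.7696
  eq           0.8221    0.004445
  solve Keq expr → x = -0.3848; check Q = 2.9230e-05
Then change container volume by factor 0.8 (V_new/V_old).
Step 2:
                    M           D
  init          1.028    0.005556
  Δ                 0           0
  eq            1.028    0.005556
  solve Keq expr → x = 0; check Q = 2.9230e-05
Then change container volume by factor 2 (V_new/V_old).
Step 3:
                    M           D
  init         0.5138    0.002778
  Δ                 0           0
  eq           0.5138    0.002778
  solve Keq expr → x = 0; check Q = 2.9230e-05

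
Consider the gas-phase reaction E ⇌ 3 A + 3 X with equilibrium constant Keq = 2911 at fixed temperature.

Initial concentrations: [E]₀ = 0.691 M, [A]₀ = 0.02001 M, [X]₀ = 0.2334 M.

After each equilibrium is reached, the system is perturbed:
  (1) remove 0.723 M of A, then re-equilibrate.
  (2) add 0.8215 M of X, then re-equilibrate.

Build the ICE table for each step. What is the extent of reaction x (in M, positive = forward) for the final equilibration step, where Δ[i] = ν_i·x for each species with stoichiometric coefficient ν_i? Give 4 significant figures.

x = -0.01212 M

Q₀ = 1.4742e-07 vs Keq = 2911 ⇒ Q<K, forward
Step 1:
                    E           A           X
  init          0.691     0.02001      0.2334
  Δ            -0.661       1.983       1.983
  eq          0.03005       2.003       2.216
  solve Keq expr → x = 0.661; check Q = 2911
Then remove 0.723 M of A.
Step 2:
                    E           A           X
  init        0.03005        1.28       2.216
  Δ          -0.02027     0.06081     0.06081
  eq         0.009774       1.341       2.277
  solve Keq expr → x = 0.02027; check Q = 2911
Then add 0.8215 M of X.
Step 3:
                    E           A           X
  init       0.009774       1.341       3.099
  Δ           0.01212    -0.03635    -0.03635
  eq          0.02189       1.304       3.062
  solve Keq expr → x = -0.01212; check Q = 2911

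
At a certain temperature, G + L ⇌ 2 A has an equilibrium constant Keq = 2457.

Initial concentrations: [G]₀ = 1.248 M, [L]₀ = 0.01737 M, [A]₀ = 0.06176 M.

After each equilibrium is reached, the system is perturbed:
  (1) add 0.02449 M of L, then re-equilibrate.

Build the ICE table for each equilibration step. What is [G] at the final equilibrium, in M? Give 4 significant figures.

[G]_eq = 1.206 M

Q₀ = 0.176 vs Keq = 2457 ⇒ Q<K, forward
Step 1:
                  G         L         A
  I           1.248   0.01737   0.06176
  C        -0.01737  -0.01737   0.03473
  E           1.231 3.0794e-06   0.09649
  solve Keq expr → x = 0.01737; check Q = 2457
Then add 0.02449 M of L.
Step 2:
                  G         L         A
  I           1.231   0.02449   0.09649
  C        -0.02449  -0.02449   0.04897
  E           1.206 7.1403e-06    0.1455
  solve Keq expr → x = 0.02449; check Q = 2457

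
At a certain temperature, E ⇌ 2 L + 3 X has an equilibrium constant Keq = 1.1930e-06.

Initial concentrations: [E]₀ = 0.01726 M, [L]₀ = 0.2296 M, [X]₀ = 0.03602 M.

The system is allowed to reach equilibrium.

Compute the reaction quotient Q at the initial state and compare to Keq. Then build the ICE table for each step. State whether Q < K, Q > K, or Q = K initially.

Q₀ = 1.4274e-04 vs Keq = 1.1930e-06 ⇒ Q>K, reverse
Step 1:
                    E           L           X
  Initial     0.01726      0.2296     0.03602
  Change     0.009045    -0.01809    -0.02713
  Equil        0.0263      0.2115    0.008885
  solve Keq expr → x = -0.009045; check Q = 1.1930e-06

Q₀ = 1.4274e-04; Q > K (proceeds reverse)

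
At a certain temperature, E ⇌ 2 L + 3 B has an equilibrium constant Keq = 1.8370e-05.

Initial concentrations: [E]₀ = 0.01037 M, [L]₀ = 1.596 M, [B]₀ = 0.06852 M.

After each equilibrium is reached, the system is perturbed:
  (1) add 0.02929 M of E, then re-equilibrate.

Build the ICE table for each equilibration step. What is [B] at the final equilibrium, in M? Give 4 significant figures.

[B]_eq = 0.007692 M

Q₀ = 0.07902 vs Keq = 1.8370e-05 ⇒ Q>K, reverse
Step 1:
                   E          L          B
  I          0.01037      1.596    0.06852
  C          0.02078   -0.04156   -0.06233
  E          0.03115      1.554   0.006187
  solve Keq expr → x = -0.02078; check Q = 1.8370e-05
Then add 0.02929 M of E.
Step 2:
                   E          L          B
  I          0.06044      1.554   0.006187
  C       -5.0169e-04   0.001003   0.001505
  E          0.05994      1.555   0.007692
  solve Keq expr → x = 5.0169e-04; check Q = 1.8370e-05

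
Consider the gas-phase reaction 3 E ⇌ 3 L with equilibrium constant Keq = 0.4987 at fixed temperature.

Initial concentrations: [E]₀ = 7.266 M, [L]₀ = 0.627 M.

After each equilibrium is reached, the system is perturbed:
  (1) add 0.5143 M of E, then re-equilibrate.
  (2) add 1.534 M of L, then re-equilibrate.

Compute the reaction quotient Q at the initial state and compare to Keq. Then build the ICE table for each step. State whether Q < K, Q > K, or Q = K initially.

Q₀ = 6.4256e-04; Q < K (proceeds forward)

Q₀ = 6.4256e-04 vs Keq = 0.4987 ⇒ Q<K, forward
Step 1:
                  E         L
  Initial     7.266     0.627
  Change     -2.864     2.864
  Equil       4.402     3.491
  solve Keq expr → x = 0.9546; check Q = 0.4987
Then add 0.5143 M of E.
Step 2:
                  E         L
  Initial     4.916     3.491
  Change    -0.2275    0.2275
  Equil       4.689     3.718
  solve Keq expr → x = 0.07582; check Q = 0.4987
Then add 1.534 M of L.
Step 3:
                  E         L
  Initial     4.689     5.252
  Change     0.8555   -0.8555
  Equil       5.544     4.397
  solve Keq expr → x = -0.2852; check Q = 0.4987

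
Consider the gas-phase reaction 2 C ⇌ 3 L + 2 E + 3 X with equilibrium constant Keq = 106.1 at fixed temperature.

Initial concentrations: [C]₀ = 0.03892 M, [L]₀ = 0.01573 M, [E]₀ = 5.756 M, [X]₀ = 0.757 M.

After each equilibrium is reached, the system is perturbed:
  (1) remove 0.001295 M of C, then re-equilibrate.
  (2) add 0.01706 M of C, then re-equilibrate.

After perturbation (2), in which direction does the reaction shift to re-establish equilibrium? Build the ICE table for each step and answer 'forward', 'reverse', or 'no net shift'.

Q₀ = 0.03693 vs Keq = 106.1 ⇒ Q<K, forward
Step 1:
                  C         L         E         X
  Initial   0.03892   0.01573     5.756     0.757
  Change   -0.03231   0.04847   0.03231   0.04847
  Equil    0.006608    0.0642     5.788    0.8055
  solve Keq expr → x = 0.01616; check Q = 106.1
Then remove 0.001295 M of C.
Step 2:
                  C         L         E         X
  Initial  0.005313    0.0642     5.788    0.8055
  Change   0.001037 -0.001555 -0.001037 -0.001555
  Equil     0.00635   0.06264     5.787    0.8039
  solve Keq expr → x = -5.1839e-04; check Q = 106.1
Then add 0.01706 M of C.
Step 3:
                  C         L         E         X
  Initial   0.02341   0.06264     5.787    0.8039
  Change   -0.01339   0.02008   0.01339   0.02008
  Equil     0.01002   0.08272     5.801     0.824
  solve Keq expr → x = 0.006694; check Q = 106.1

Direction: forward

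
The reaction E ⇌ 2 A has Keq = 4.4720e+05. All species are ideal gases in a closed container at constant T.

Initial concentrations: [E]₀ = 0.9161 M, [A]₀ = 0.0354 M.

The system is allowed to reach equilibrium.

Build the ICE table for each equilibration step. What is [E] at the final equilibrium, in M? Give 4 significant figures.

Q₀ = 0.001368 vs Keq = 4.4720e+05 ⇒ Q<K, forward
Step 1:
                   E          A
  I           0.9161     0.0354
  C          -0.9161      1.832
  E       7.7994e-06      1.868
  solve Keq expr → x = 0.9161; check Q = 4.4720e+05

[E]_eq = 7.7994e-06 M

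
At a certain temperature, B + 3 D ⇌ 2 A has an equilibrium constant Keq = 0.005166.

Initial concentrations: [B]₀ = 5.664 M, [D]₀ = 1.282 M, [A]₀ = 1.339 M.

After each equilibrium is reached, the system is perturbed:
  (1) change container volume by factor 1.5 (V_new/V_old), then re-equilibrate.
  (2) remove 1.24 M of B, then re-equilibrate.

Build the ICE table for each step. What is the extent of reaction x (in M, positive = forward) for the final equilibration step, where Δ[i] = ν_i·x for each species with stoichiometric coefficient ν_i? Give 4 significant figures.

Q₀ = 0.1502 vs Keq = 0.005166 ⇒ Q>K, reverse
Step 1:
                  B         D         A
  init        5.664     1.282     1.339
  Δ          0.3535      1.06   -0.7069
  eq          6.017     2.342    0.6321
  solve Keq expr → x = -0.3535; check Q = 0.005166
Then change container volume by factor 1.5 (V_new/V_old).
Step 2:
                  B         D         A
  init        4.012     1.562    0.4214
  Δ         0.04897    0.1469  -0.09794
  eq          4.061     1.709    0.3234
  solve Keq expr → x = -0.04897; check Q = 0.005166
Then remove 1.24 M of B.
Step 3:
                  B         D         A
  init        2.821     1.709    0.3234
  Δ         0.01947   0.05842  -0.03895
  eq           2.84     1.767    0.2845
  solve Keq expr → x = -0.01947; check Q = 0.005166

x = -0.01947 M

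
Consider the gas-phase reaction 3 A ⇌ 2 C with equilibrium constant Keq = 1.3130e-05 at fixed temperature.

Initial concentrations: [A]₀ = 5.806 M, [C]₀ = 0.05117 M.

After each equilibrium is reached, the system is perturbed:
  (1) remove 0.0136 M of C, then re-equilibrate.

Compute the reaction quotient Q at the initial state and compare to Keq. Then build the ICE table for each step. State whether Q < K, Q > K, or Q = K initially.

Q₀ = 1.3378e-05; Q > K (proceeds reverse)

Q₀ = 1.3378e-05 vs Keq = 1.3130e-05 ⇒ Q>K, reverse
Step 1:
                    A           C
  I             5.806     0.05117
  C        7.0173e-04 -4.6782e-04
  E             5.807      0.0507
  solve Keq expr → x = -2.3391e-04; check Q = 1.3130e-05
Then remove 0.0136 M of C.
Step 2:
                    A           C
  I             5.807      0.0371
  C          -0.02001     0.01334
  E             5.787     0.05044
  solve Keq expr → x = 0.006669; check Q = 1.3130e-05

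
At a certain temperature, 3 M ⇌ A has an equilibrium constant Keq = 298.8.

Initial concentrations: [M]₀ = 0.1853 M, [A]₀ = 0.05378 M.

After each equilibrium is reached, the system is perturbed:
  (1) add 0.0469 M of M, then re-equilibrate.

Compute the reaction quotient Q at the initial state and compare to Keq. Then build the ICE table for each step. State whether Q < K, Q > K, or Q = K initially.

Q₀ = 8.453; Q < K (proceeds forward)

Q₀ = 8.453 vs Keq = 298.8 ⇒ Q<K, forward
Step 1:
                    M           A
  Initial      0.1853     0.05378
  Change      -0.1175     0.03918
  Equil       0.06776     0.09296
  solve Keq expr → x = 0.03918; check Q = 298.8
Then add 0.0469 M of M.
Step 2:
                    M           A
  Initial      0.1147     0.09296
  Change     -0.04354     0.01451
  Equil       0.07112      0.1075
  solve Keq expr → x = 0.01451; check Q = 298.8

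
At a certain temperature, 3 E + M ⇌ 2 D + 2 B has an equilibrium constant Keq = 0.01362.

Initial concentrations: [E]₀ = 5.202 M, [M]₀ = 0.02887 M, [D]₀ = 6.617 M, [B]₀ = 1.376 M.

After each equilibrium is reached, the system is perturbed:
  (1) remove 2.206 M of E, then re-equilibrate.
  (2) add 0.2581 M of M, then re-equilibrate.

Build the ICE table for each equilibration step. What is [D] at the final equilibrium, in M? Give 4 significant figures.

[D]_eq = 5.448 M

Q₀ = 20.4 vs Keq = 0.01362 ⇒ Q>K, reverse
Step 1:
                   E          M          D          B
  init         5.202    0.02887      6.617      1.376
  Δ            1.635      0.545      -1.09      -1.09
  eq           6.837     0.5739      5.527      0.286
  solve Keq expr → x = -0.545; check Q = 0.01362
Then remove 2.206 M of E.
Step 2:
                   E          M          D          B
  init         4.631     0.5739      5.527      0.286
  Δ           0.1606    0.05354    -0.1071    -0.1071
  eq           4.792     0.6274       5.42     0.1789
  solve Keq expr → x = -0.05354; check Q = 0.01362
Then add 0.2581 M of M.
Step 3:
                   E          M          D          B
  init         4.792     0.8855       5.42     0.1789
  Δ         -0.04214   -0.01405    0.02809    0.02809
  eq            4.75     0.8715      5.448      0.207
  solve Keq expr → x = 0.01405; check Q = 0.01362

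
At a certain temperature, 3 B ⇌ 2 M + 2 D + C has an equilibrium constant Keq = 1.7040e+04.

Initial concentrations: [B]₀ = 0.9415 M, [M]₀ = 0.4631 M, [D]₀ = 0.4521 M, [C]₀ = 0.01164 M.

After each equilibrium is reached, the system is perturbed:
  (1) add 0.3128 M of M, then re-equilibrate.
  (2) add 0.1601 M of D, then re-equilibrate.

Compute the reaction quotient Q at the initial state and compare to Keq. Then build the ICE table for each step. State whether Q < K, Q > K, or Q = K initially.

Q₀ = 6.1138e-04; Q < K (proceeds forward)

Q₀ = 6.1138e-04 vs Keq = 1.7040e+04 ⇒ Q<K, forward
Step 1:
                    B           M           D           C
  init         0.9415      0.4631      0.4521     0.01164
  Δ           -0.9127      0.6085      0.6085      0.3042
  eq          0.02882       1.072       1.061      0.3159
  solve Keq expr → x = 0.3042; check Q = 1.7040e+04
Then add 0.3128 M of M.
Step 2:
                    B           M           D           C
  init        0.02882       1.384       1.061      0.3159
  Δ          0.005173   -0.003449   -0.003449   -0.001724
  eq          0.03399       1.381       1.057      0.3141
  solve Keq expr → x = -0.001724; check Q = 1.7040e+04
Then add 0.1601 M of D.
Step 3:
                    B           M           D           C
  init        0.03399       1.381       1.217      0.3141
  Δ          0.003226   -0.002151   -0.002151   -0.001075
  eq          0.03722       1.379       1.215      0.3131
  solve Keq expr → x = -0.001075; check Q = 1.7040e+04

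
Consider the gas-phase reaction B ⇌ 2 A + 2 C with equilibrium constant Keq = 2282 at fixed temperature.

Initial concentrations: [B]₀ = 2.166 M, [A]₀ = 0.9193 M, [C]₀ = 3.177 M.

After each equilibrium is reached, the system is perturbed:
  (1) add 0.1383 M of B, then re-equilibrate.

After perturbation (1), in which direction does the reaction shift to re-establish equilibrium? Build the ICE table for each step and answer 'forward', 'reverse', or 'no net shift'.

Direction: forward

Q₀ = 3.938 vs Keq = 2282 ⇒ Q<K, forward
Step 1:
                  B         A         C
  I           2.166    0.9193     3.177
  C          -1.772     3.544     3.544
  E          0.3942     4.463     6.721
  solve Keq expr → x = 1.772; check Q = 2282
Then add 0.1383 M of B.
Step 2:
                  B         A         C
  I          0.5325     4.463     6.721
  C        -0.08557    0.1711    0.1711
  E          0.4469     4.634     6.892
  solve Keq expr → x = 0.08557; check Q = 2282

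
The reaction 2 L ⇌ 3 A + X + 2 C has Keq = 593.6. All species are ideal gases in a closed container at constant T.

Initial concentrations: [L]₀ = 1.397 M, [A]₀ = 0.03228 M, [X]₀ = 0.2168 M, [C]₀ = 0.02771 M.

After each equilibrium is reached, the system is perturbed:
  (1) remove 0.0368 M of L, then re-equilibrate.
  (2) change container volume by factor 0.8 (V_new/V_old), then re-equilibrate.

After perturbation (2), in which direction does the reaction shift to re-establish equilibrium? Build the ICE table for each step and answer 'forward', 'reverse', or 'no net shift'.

Q₀ = 2.8691e-09 vs Keq = 593.6 ⇒ Q<K, forward
Step 1:
                   L          A          X          C
  init         1.397    0.03228     0.2168    0.02771
  Δ           -1.266      1.899     0.6329      1.266
  eq          0.1313      1.931     0.8497      1.293
  solve Keq expr → x = 0.6329; check Q = 593.6
Then remove 0.0368 M of L.
Step 2:
                   L          A          X          C
  init       0.09449      1.931     0.8497      1.293
  Δ          0.02859   -0.04289    -0.0143   -0.02859
  eq          0.1231      1.888     0.8354      1.265
  solve Keq expr → x = -0.0143; check Q = 593.6
Then change container volume by factor 0.8 (V_new/V_old).
Step 3:
                   L          A          X          C
  init        0.1539       2.36      1.044      1.581
  Δ          0.06082   -0.09124   -0.03041   -0.06082
  eq          0.2147      2.269      1.014       1.52
  solve Keq expr → x = -0.03041; check Q = 593.6

Direction: reverse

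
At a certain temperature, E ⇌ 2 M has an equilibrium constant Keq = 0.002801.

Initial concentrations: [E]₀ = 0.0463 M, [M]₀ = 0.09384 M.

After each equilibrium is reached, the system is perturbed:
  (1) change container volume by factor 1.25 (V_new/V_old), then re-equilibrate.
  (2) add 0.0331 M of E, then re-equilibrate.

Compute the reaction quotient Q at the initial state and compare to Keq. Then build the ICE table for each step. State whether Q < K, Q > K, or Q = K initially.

Q₀ = 0.1902; Q > K (proceeds reverse)

Q₀ = 0.1902 vs Keq = 0.002801 ⇒ Q>K, reverse
Step 1:
                    E           M
  I            0.0463     0.09384
  C           0.03918    -0.07837
  E           0.08548     0.01547
  solve Keq expr → x = -0.03918; check Q = 0.002801
Then change container volume by factor 1.25 (V_new/V_old).
Step 2:
                    E           M
  I           0.06839     0.01238
  C       -6.9530e-04    0.001391
  E           0.06769     0.01377
  solve Keq expr → x = 6.9530e-04; check Q = 0.002801
Then add 0.0331 M of E.
Step 3:
                    E           M
  I            0.1008     0.01377
  C         -0.001455    0.002911
  E           0.09934     0.01668
  solve Keq expr → x = 0.001455; check Q = 0.002801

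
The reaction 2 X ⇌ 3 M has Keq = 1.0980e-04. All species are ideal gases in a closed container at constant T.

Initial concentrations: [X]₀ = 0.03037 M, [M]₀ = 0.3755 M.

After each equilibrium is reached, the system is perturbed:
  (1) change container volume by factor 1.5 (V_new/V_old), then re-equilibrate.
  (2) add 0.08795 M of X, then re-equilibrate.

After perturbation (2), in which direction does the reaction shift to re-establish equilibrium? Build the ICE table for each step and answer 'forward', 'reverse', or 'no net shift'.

Q₀ = 57.4 vs Keq = 1.0980e-04 ⇒ Q>K, reverse
Step 1:
                  X         M
  Initial   0.03037    0.3755
  Change     0.2371   -0.3556
  Equil      0.2675   0.01988
  solve Keq expr → x = -0.1185; check Q = 1.0980e-04
Then change container volume by factor 1.5 (V_new/V_old).
Step 2:
                  X         M
  Initial    0.1783   0.01325
  Change  -0.001232  0.001848
  Equil      0.1771    0.0151
  solve Keq expr → x = 6.1592e-04; check Q = 1.0980e-04
Then add 0.08795 M of X.
Step 3:
                  X         M
  Initial     0.265    0.0151
  Change  -0.003005  0.004508
  Equil       0.262   0.01961
  solve Keq expr → x = 0.001503; check Q = 1.0980e-04

Direction: forward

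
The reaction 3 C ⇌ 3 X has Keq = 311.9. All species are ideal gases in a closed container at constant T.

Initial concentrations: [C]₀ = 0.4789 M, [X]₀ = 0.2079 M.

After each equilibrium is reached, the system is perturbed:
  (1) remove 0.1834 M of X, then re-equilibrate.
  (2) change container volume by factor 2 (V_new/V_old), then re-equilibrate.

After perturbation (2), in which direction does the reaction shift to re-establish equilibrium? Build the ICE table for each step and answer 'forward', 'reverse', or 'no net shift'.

Q₀ = 0.08181 vs Keq = 311.9 ⇒ Q<K, forward
Step 1:
                   C          X
  init        0.4789     0.2079
  Δ          -0.3906     0.3906
  eq         0.08826     0.5985
  solve Keq expr → x = 0.1302; check Q = 311.9
Then remove 0.1834 M of X.
Step 2:
                   C          X
  init       0.08826     0.4151
  Δ         -0.02357    0.02357
  eq         0.06469     0.4387
  solve Keq expr → x = 0.007856; check Q = 311.9
Then change container volume by factor 2 (V_new/V_old).
Step 3:
                   C          X
  init       0.03235     0.2194
  Δ                0          0
  eq         0.03235     0.2194
  solve Keq expr → x = 0; check Q = 311.9

Direction: no net shift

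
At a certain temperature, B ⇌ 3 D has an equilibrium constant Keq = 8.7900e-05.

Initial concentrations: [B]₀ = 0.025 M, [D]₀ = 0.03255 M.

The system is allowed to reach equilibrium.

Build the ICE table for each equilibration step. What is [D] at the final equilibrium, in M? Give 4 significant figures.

Q₀ = 0.001379 vs Keq = 8.7900e-05 ⇒ Q>K, reverse
Step 1:
                  B         D
  I           0.025   0.03255
  C        0.006185  -0.01855
  E         0.03118     0.014
  solve Keq expr → x = -0.006185; check Q = 8.7900e-05

[D]_eq = 0.014 M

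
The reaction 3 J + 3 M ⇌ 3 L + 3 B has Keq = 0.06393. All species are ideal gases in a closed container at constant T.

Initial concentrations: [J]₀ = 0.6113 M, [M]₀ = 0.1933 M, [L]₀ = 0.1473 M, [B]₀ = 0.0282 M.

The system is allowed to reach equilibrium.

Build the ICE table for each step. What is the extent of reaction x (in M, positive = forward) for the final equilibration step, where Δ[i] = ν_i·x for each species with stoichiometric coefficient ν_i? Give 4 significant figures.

Q₀ = 4.3441e-05 vs Keq = 0.06393 ⇒ Q<K, forward
Step 1:
                    J           M           L           B
  I            0.6113      0.1933      0.1473      0.0282
  C          -0.07912    -0.07912     0.07912     0.07912
  E            0.5322      0.1142      0.2264      0.1073
  solve Keq expr → x = 0.02637; check Q = 0.06393

x = 0.02637 M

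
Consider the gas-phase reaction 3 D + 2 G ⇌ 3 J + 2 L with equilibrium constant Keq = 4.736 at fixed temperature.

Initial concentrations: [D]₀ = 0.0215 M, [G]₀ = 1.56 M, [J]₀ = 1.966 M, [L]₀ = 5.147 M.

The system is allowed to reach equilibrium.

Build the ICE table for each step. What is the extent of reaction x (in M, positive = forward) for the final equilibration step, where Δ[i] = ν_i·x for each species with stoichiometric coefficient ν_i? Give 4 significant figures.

Q₀ = 8.3233e+06 vs Keq = 4.736 ⇒ Q>K, reverse
Step 1:
                    D           G           J           L
  Initial      0.0215        1.56       1.966       5.147
  Change       0.9532      0.6355     -0.9532     -0.6355
  Equil        0.9747       2.195       1.013       4.512
  solve Keq expr → x = -0.3177; check Q = 4.736

x = -0.3177 M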